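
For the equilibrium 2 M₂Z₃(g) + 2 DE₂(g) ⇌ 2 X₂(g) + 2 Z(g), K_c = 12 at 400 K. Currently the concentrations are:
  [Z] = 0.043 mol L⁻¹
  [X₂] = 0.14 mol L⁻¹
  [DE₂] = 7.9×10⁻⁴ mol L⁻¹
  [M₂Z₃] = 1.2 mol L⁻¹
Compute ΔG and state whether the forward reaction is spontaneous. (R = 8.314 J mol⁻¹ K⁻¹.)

Q_c = [X₂]²·[Z]² / ([M₂Z₃]²·[DE₂]²) = (0.14)²·(0.043)² / ((1.2)²·(7.9×10⁻⁴)²) = 40.3
ΔG = RT ln(Q_c/K_c) = (8.314 J mol⁻¹ K⁻¹)(400 K) × ln(40.3/12)
   = (3.326 kJ/mol)(1.211) = 4.03 kJ/mol
ΔG > 0, so the forward reaction is non-spontaneous (proceeds in reverse).

ΔG = 4.03 kJ/mol; the forward reaction is non-spontaneous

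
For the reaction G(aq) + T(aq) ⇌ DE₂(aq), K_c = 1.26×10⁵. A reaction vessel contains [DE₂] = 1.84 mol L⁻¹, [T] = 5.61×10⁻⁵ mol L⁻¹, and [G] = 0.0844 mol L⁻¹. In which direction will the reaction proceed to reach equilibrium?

reverse (toward reactants)

Q_c = [DE₂] / ([G]·[T]) = (1.84) / ((0.0844)·(5.61×10⁻⁵)) = 3.89×10⁵
Q_c = 3.89×10⁵ > K_c = 1.26×10⁵, so the reverse reaction proceeds.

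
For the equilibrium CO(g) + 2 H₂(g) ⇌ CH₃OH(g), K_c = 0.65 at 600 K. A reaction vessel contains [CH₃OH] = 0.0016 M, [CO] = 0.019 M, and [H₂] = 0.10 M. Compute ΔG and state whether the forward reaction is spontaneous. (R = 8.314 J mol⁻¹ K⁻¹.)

ΔG = 12.8 kJ/mol; the forward reaction is non-spontaneous

Q_c = [CH₃OH] / ([CO]·[H₂]²) = (0.0016) / ((0.019)·(0.10)²) = 8.42
ΔG = RT ln(Q_c/K_c) = (8.314 J mol⁻¹ K⁻¹)(600 K) × ln(8.42/0.65)
   = (4.988 kJ/mol)(2.561) = 12.8 kJ/mol
ΔG > 0, so the forward reaction is non-spontaneous (proceeds in reverse).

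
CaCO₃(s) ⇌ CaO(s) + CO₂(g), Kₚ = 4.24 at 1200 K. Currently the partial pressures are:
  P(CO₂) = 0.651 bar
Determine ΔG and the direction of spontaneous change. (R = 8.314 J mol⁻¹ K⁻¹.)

ΔG = -18.7 kJ/mol; the forward reaction is spontaneous

(CaCO₃, CaO are pure solids — omitted from Qₚ.)
Qₚ = P(CO₂) = 0.651
ΔG = RT ln(Qₚ/Kₚ) = (8.314 J mol⁻¹ K⁻¹)(1200 K) × ln(0.651/4.24)
   = (9.977 kJ/mol)(-1.874) = -18.7 kJ/mol
ΔG < 0, so the forward reaction is spontaneous (proceeds forward).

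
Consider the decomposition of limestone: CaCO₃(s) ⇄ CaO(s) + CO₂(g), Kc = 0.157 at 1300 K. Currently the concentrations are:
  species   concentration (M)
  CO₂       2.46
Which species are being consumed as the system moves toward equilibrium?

CaO, CO₂ (products)

(CaCO₃, CaO are pure solids — omitted from Qc.)
Qc = [CO₂] = 2.46
Qc = 2.46 > Kc = 0.157: net reverse reaction.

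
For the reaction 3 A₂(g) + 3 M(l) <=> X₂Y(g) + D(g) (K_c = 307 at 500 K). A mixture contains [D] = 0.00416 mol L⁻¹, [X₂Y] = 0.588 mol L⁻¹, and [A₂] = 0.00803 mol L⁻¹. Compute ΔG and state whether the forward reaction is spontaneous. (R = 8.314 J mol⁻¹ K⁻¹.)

(M is a pure liquid — omitted from Q_c.)
Q_c = [X₂Y]·[D] / [A₂]³ = (0.588)·(0.00416) / (0.00803)³ = 4720
ΔG = RT ln(Q_c/K_c) = (8.314 J mol⁻¹ K⁻¹)(500 K) × ln(4720/307)
   = (4.157 kJ/mol)(2.733) = 11.4 kJ/mol
ΔG > 0, so the forward reaction is non-spontaneous (proceeds in reverse).

ΔG = 11.4 kJ/mol; the forward reaction is non-spontaneous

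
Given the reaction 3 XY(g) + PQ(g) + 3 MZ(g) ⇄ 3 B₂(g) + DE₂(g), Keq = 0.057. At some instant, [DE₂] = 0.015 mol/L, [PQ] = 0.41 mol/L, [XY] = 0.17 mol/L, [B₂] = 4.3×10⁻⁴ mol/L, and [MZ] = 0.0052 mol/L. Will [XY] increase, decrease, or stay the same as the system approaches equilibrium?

decrease

Q = [B₂]³·[DE₂] / ([XY]³·[PQ]·[MZ]³) = (4.3×10⁻⁴)³·(0.015) / ((0.17)³·(0.41)·(0.0052)³) = 0.0042
Q = 0.0042 < Keq = 0.057: net forward reaction.
XY is a reactant, so it decreases.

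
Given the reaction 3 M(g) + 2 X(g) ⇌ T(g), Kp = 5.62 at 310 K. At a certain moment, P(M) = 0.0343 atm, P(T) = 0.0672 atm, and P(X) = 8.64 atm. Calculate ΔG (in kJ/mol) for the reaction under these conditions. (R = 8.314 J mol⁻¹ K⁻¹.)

ΔG = 3.55 kJ/mol

Qp = P(T) / (P(M)³·P(X)²) = (0.0672) / ((0.0343)³·(8.64)²) = 22.3
ΔG = RT ln(Qp/Kp) = (8.314 J mol⁻¹ K⁻¹)(310 K) × ln(22.3/5.62)
   = (2.577 kJ/mol)(1.378) = 3.55 kJ/mol
ΔG > 0, so the forward reaction is non-spontaneous (proceeds in reverse).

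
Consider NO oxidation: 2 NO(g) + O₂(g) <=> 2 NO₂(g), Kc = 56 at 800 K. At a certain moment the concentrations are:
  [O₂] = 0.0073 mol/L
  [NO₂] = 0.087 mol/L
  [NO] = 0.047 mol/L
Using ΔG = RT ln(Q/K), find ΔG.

Qc = [NO₂]² / ([NO]²·[O₂]) = (0.087)² / ((0.047)²·(0.0073)) = 469
ΔG = RT ln(Qc/Kc) = (8.314 J mol⁻¹ K⁻¹)(800 K) × ln(469/56)
   = (6.651 kJ/mol)(2.125) = 14.1 kJ/mol
ΔG > 0, so the forward reaction is non-spontaneous (proceeds in reverse).

ΔG = 14.1 kJ/mol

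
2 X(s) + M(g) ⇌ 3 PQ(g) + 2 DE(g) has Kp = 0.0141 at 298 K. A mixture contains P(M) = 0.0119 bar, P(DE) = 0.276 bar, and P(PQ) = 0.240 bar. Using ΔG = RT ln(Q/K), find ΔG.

(X is a pure solid — omitted from Qp.)
Qp = P(PQ)³·P(DE)² / P(M) = (0.240)³·(0.276)² / (0.0119) = 0.0885
ΔG = RT ln(Qp/Kp) = (8.314 J mol⁻¹ K⁻¹)(298 K) × ln(0.0885/0.0141)
   = (2.478 kJ/mol)(1.837) = 4.55 kJ/mol
ΔG > 0, so the forward reaction is non-spontaneous (proceeds in reverse).

ΔG = 4.55 kJ/mol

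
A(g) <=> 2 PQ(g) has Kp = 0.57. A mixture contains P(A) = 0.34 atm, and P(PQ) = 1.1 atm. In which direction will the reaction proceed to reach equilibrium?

toward reactants

Qp = P(PQ)² / P(A) = (1.1)² / (0.34) = 3.6
Qp = 3.6 > Kp = 0.57, so the reverse reaction proceeds.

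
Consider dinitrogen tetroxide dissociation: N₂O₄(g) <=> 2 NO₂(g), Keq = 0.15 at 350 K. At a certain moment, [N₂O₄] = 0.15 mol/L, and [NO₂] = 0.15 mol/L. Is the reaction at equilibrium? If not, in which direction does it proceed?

no net change (already at equilibrium)

Q = [NO₂]² / [N₂O₄] = (0.15)² / (0.15) = 0.15
Q = 0.15 = Keq, so the system is already at equilibrium.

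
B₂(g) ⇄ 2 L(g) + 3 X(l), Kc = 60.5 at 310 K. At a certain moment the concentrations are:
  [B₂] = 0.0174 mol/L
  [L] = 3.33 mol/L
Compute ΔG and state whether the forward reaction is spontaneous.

ΔG = 6.07 kJ/mol; the forward reaction is non-spontaneous

(X is a pure liquid — omitted from Qc.)
Qc = [L]² / [B₂] = (3.33)² / (0.0174) = 637
ΔG = RT ln(Qc/Kc) = (8.314 J mol⁻¹ K⁻¹)(310 K) × ln(637/60.5)
   = (2.577 kJ/mol)(2.354) = 6.07 kJ/mol
ΔG > 0, so the forward reaction is non-spontaneous (proceeds in reverse).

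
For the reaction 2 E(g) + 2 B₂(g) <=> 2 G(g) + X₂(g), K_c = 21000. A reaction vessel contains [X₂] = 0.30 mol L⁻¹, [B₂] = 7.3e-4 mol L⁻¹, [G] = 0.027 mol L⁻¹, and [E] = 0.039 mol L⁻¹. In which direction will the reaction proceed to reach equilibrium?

reverse (toward reactants)

Q_c = [G]²·[X₂] / ([E]²·[B₂]²) = (0.027)²·(0.30) / ((0.039)²·(7.3e-4)²) = 2.7e5
Q_c = 2.7e5 > K_c = 21000, so the reverse reaction proceeds.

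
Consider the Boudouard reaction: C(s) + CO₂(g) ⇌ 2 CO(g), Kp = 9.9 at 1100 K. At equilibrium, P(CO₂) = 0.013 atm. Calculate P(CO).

(C is a pure solid — omitted from Kp.)
At equilibrium, Kp = P(CO)² / P(CO₂) = 9.9.
(P(CO))² / (0.013) = 9.9
P(CO)² = 0.129 ⇒ P(CO) = 0.36 atm

P(CO) = 0.36 atm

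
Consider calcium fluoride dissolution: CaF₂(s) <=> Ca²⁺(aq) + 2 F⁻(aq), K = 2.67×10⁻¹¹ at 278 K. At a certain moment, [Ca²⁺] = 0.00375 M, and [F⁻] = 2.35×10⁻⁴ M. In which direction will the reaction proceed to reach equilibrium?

to the left

(CaF₂ is a pure solid — omitted from Q.)
Q = [Ca²⁺]·[F⁻]² = (0.00375)·(2.35×10⁻⁴)² = 2.07×10⁻¹⁰
Q = 2.07×10⁻¹⁰ > K = 2.67×10⁻¹¹, so the reverse reaction proceeds.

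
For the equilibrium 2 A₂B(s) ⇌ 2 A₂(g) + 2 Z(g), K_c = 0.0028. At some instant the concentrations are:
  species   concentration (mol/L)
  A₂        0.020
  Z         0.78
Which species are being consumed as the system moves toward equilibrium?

A₂B (reactants)

(A₂B is a pure solid — omitted from Q_c.)
Q_c = [A₂]²·[Z]² = (0.020)²·(0.78)² = 2.4×10⁻⁴
Q_c = 2.4×10⁻⁴ < K_c = 0.0028: net forward reaction.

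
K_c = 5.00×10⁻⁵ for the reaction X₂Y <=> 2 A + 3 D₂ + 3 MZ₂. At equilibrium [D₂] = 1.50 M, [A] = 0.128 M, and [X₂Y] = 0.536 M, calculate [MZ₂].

[MZ₂] = 0.0786 M

At equilibrium, K_c = [A]²·[D₂]³·[MZ₂]³ / [X₂Y] = 5.00×10⁻⁵.
(0.128)²·(1.50)³·([MZ₂])³ / (0.536) = 5.00×10⁻⁵
[MZ₂]³ = 4.85×10⁻⁴ ⇒ [MZ₂] = 0.0786 M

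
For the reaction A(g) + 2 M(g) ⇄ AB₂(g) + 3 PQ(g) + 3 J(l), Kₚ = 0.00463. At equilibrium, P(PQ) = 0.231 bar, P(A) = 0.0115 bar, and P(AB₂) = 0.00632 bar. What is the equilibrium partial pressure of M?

(J is a pure liquid — omitted from Kₚ.)
At equilibrium, Kₚ = P(AB₂)·P(PQ)³ / (P(A)·P(M)²) = 0.00463.
(0.00632)·(0.231)³ / ((0.0115)·(P(M))²) = 0.00463
P(M)² = 1.46 ⇒ P(M) = 1.21 bar

P(M) = 1.21 bar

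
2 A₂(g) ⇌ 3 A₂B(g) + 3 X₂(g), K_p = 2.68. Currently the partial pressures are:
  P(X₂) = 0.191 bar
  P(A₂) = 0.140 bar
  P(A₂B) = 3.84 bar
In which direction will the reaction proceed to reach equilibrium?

Q_p = P(A₂B)³·P(X₂)³ / P(A₂)² = (3.84)³·(0.191)³ / (0.140)² = 20.1
Q_p = 20.1 > K_p = 2.68, so the reverse reaction proceeds.

reverse (toward reactants)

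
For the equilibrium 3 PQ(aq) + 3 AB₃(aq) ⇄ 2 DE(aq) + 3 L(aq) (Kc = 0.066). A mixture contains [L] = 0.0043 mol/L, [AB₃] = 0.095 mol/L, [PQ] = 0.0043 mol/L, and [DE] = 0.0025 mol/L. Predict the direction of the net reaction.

Qc = [DE]²·[L]³ / ([PQ]³·[AB₃]³) = (0.0025)²·(0.0043)³ / ((0.0043)³·(0.095)³) = 0.0073
Qc = 0.0073 < Kc = 0.066, so the forward reaction proceeds.

forward (toward products)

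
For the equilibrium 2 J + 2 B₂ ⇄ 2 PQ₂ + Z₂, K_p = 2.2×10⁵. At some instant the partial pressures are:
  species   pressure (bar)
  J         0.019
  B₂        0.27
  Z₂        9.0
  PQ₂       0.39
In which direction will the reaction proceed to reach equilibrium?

in the forward direction

Q_p = P(PQ₂)²·P(Z₂) / (P(J)²·P(B₂)²) = (0.39)²·(9.0) / ((0.019)²·(0.27)²) = 52000
Q_p = 52000 < K_p = 2.2×10⁵, so the forward reaction proceeds.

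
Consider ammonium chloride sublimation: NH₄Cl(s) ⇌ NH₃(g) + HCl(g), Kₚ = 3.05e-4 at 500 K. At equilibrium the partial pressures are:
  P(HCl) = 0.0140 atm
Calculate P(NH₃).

P(NH₃) = 0.0218 atm

(NH₄Cl is a pure solid — omitted from Kₚ.)
At equilibrium, Kₚ = P(NH₃)·P(HCl) = 3.05e-4.
(P(NH₃))·(0.0140) = 3.05e-4
P(NH₃) = 0.0218 atm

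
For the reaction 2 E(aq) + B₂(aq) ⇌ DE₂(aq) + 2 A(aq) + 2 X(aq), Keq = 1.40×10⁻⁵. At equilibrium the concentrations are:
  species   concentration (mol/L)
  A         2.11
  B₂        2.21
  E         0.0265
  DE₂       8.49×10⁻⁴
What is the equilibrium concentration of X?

At equilibrium, Keq = [DE₂]·[A]²·[X]² / ([E]²·[B₂]) = 1.40×10⁻⁵.
(8.49×10⁻⁴)·(2.11)²·([X])² / ((0.0265)²·(2.21)) = 1.40×10⁻⁵
[X]² = 5.75×10⁻⁶ ⇒ [X] = 0.00240 mol/L

[X] = 0.00240 mol/L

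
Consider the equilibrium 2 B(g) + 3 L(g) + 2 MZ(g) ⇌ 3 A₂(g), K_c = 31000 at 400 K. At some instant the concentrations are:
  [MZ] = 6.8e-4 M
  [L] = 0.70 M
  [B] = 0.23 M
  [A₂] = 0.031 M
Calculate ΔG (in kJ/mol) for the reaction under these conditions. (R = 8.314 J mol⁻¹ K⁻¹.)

ΔG = -7.21 kJ/mol

Q_c = [A₂]³ / ([B]²·[L]³·[MZ]²) = (0.031)³ / ((0.23)²·(0.70)³·(6.8e-4)²) = 3550
ΔG = RT ln(Q_c/K_c) = (8.314 J mol⁻¹ K⁻¹)(400 K) × ln(3550/31000)
   = (3.326 kJ/mol)(-2.167) = -7.21 kJ/mol
ΔG < 0, so the forward reaction is spontaneous (proceeds forward).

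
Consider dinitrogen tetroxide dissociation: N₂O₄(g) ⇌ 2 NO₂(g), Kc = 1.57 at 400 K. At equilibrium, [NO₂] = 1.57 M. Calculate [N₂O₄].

[N₂O₄] = 1.57 M

At equilibrium, Kc = [NO₂]² / [N₂O₄] = 1.57.
(1.57)² / ([N₂O₄]) = 1.57
[N₂O₄] = 1.57 M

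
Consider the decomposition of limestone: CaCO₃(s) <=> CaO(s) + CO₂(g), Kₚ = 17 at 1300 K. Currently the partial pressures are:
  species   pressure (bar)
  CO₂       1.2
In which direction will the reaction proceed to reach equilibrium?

(CaCO₃, CaO are pure solids — omitted from Qₚ.)
Qₚ = P(CO₂) = 1.2
Qₚ = 1.2 < Kₚ = 17, so the forward reaction proceeds.

toward products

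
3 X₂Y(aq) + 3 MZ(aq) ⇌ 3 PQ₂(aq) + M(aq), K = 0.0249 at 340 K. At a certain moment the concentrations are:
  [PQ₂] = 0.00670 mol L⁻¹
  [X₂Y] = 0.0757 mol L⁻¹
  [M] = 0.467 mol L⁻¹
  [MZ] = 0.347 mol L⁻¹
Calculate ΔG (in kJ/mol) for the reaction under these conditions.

Q = [PQ₂]³·[M] / ([X₂Y]³·[MZ]³) = (0.00670)³·(0.467) / ((0.0757)³·(0.347)³) = 0.00775
ΔG = RT ln(Q/K) = (8.314 J mol⁻¹ K⁻¹)(340 K) × ln(0.00775/0.0249)
   = (2.827 kJ/mol)(-1.167) = -3.30 kJ/mol
ΔG < 0, so the forward reaction is spontaneous (proceeds forward).

ΔG = -3.30 kJ/mol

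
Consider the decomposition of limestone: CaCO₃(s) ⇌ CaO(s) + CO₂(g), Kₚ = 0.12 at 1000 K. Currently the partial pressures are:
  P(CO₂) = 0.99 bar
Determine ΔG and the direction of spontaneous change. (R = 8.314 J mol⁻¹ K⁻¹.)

(CaCO₃, CaO are pure solids — omitted from Qₚ.)
Qₚ = P(CO₂) = 0.990
ΔG = RT ln(Qₚ/Kₚ) = (8.314 J mol⁻¹ K⁻¹)(1000 K) × ln(0.990/0.12)
   = (8.314 kJ/mol)(2.110) = 17.5 kJ/mol
ΔG > 0, so the forward reaction is non-spontaneous (proceeds in reverse).

ΔG = 17.5 kJ/mol; the forward reaction is non-spontaneous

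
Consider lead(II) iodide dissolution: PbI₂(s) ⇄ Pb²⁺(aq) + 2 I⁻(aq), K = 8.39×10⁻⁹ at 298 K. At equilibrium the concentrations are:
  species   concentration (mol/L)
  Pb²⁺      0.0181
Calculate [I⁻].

(PbI₂ is a pure solid — omitted from K.)
At equilibrium, K = [Pb²⁺]·[I⁻]² = 8.39×10⁻⁹.
(0.0181)·([I⁻])² = 8.39×10⁻⁹
[I⁻]² = 4.64×10⁻⁷ ⇒ [I⁻] = 6.81×10⁻⁴ mol/L

[I⁻] = 6.81×10⁻⁴ mol/L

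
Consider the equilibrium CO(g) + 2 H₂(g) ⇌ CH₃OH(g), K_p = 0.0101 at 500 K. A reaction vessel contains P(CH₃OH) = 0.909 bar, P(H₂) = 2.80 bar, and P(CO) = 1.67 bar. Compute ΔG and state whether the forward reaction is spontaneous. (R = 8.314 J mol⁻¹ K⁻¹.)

ΔG = 8.01 kJ/mol; the forward reaction is non-spontaneous

Q_p = P(CH₃OH) / (P(CO)·P(H₂)²) = (0.909) / ((1.67)·(2.80)²) = 0.0694
ΔG = RT ln(Q_p/K_p) = (8.314 J mol⁻¹ K⁻¹)(500 K) × ln(0.0694/0.0101)
   = (4.157 kJ/mol)(1.927) = 8.01 kJ/mol
ΔG > 0, so the forward reaction is non-spontaneous (proceeds in reverse).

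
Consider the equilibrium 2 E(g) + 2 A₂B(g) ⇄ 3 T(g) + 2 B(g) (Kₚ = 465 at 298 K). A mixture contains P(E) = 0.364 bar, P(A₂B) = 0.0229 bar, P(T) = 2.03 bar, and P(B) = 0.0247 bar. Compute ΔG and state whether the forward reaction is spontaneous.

Qₚ = P(T)³·P(B)² / (P(E)²·P(A₂B)²) = (2.03)³·(0.0247)² / ((0.364)²·(0.0229)²) = 73.5
ΔG = RT ln(Qₚ/Kₚ) = (8.314 J mol⁻¹ K⁻¹)(298 K) × ln(73.5/465)
   = (2.478 kJ/mol)(-1.845) = -4.57 kJ/mol
ΔG < 0, so the forward reaction is spontaneous (proceeds forward).

ΔG = -4.57 kJ/mol; the forward reaction is spontaneous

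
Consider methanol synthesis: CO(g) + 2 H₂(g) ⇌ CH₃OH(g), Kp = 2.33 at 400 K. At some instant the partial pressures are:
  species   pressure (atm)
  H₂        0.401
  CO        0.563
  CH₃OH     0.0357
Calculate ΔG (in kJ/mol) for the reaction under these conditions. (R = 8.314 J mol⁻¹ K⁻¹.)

Qp = P(CH₃OH) / (P(CO)·P(H₂)²) = (0.0357) / ((0.563)·(0.401)²) = 0.394
ΔG = RT ln(Qp/Kp) = (8.314 J mol⁻¹ K⁻¹)(400 K) × ln(0.394/2.33)
   = (3.326 kJ/mol)(-1.777) = -5.91 kJ/mol
ΔG < 0, so the forward reaction is spontaneous (proceeds forward).

ΔG = -5.91 kJ/mol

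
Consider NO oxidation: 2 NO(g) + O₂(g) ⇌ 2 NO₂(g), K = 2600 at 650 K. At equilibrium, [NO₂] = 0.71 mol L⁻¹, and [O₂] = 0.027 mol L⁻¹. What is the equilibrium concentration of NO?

At equilibrium, K = [NO₂]² / ([NO]²·[O₂]) = 2600.
(0.71)² / (([NO])²·(0.027)) = 2600
[NO]² = 0.00718 ⇒ [NO] = 0.085 mol L⁻¹

[NO] = 0.085 mol L⁻¹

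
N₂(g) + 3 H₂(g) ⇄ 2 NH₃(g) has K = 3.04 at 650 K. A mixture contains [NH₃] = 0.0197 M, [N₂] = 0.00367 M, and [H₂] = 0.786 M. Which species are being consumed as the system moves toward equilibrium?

Q = [NH₃]² / ([N₂]·[H₂]³) = (0.0197)² / ((0.00367)·(0.786)³) = 0.218
Q = 0.218 < K = 3.04: net forward reaction.

N₂, H₂ (reactants)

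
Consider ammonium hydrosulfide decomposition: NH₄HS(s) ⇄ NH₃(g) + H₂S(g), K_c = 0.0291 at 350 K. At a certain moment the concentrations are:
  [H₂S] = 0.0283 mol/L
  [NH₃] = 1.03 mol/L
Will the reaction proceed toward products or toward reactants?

no net change (already at equilibrium)

(NH₄HS is a pure solid — omitted from Q_c.)
Q_c = [NH₃]·[H₂S] = (1.03)·(0.0283) = 0.0291
Q_c = 0.0291 = K_c, so the system is already at equilibrium.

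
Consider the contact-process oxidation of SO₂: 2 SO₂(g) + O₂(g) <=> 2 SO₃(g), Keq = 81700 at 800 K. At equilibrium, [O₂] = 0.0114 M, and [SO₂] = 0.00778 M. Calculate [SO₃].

At equilibrium, Keq = [SO₃]² / ([SO₂]²·[O₂]) = 81700.
([SO₃])² / ((0.00778)²·(0.0114)) = 81700
[SO₃]² = 0.0564 ⇒ [SO₃] = 0.237 M

[SO₃] = 0.237 M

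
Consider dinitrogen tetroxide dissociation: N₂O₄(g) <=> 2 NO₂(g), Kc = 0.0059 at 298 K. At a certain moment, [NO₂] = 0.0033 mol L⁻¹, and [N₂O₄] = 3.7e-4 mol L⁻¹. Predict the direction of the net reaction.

Qc = [NO₂]² / [N₂O₄] = (0.0033)² / (3.7e-4) = 0.029
Qc = 0.029 > Kc = 0.0059, so the reverse reaction proceeds.

in the reverse direction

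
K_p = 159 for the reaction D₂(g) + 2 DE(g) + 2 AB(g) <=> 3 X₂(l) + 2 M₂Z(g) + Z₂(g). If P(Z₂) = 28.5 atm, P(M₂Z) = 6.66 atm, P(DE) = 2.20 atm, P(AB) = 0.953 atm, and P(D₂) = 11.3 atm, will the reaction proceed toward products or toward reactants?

forward (toward products)

(X₂ is a pure liquid — omitted from Q_p.)
Q_p = P(M₂Z)²·P(Z₂) / (P(D₂)·P(DE)²·P(AB)²) = (6.66)²·(28.5) / ((11.3)·(2.20)²·(0.953)²) = 25.4
Q_p = 25.4 < K_p = 159, so the forward reaction proceeds.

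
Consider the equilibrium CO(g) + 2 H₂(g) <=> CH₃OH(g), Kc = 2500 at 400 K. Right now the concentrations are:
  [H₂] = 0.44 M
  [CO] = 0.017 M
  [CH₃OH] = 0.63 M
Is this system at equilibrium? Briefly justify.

no; Q < K, reaction proceeds forward

Qc = [CH₃OH] / ([CO]·[H₂]²) = (0.63) / ((0.017)·(0.44)²) = 190
Qc = 190 < Kc = 2500: net forward reaction.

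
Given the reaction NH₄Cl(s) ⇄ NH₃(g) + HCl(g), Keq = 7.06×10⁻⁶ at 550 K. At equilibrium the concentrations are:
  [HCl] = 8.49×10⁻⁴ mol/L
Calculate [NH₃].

(NH₄Cl is a pure solid — omitted from Keq.)
At equilibrium, Keq = [NH₃]·[HCl] = 7.06×10⁻⁶.
([NH₃])·(8.49×10⁻⁴) = 7.06×10⁻⁶
[NH₃] = 0.00832 mol/L

[NH₃] = 0.00832 mol/L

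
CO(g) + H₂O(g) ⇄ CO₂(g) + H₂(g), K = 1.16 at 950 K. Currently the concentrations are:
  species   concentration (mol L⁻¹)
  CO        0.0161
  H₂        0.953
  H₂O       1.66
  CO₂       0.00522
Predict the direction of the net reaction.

in the forward direction

Q = [CO₂]·[H₂] / ([CO]·[H₂O]) = (0.00522)·(0.953) / ((0.0161)·(1.66)) = 0.186
Q = 0.186 < K = 1.16, so the forward reaction proceeds.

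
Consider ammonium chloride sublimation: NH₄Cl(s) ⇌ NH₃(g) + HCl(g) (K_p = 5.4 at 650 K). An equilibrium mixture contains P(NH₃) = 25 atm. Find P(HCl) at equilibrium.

P(HCl) = 0.22 atm

(NH₄Cl is a pure solid — omitted from K_p.)
At equilibrium, K_p = P(NH₃)·P(HCl) = 5.4.
(25)·(P(HCl)) = 5.4
P(HCl) = 0.216 = 0.22 atm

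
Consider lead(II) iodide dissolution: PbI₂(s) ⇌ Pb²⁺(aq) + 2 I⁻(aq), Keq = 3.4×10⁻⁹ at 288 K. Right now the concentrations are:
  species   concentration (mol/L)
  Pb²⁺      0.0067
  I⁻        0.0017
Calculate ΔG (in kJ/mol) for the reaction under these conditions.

(PbI₂ is a pure solid — omitted from Q.)
Q = [Pb²⁺]·[I⁻]² = (0.0067)·(0.0017)² = 1.94×10⁻⁸
ΔG = RT ln(Q/Keq) = (8.314 J mol⁻¹ K⁻¹)(288 K) × ln(1.94×10⁻⁸/3.4×10⁻⁹)
   = (2.394 kJ/mol)(1.741) = 4.17 kJ/mol
ΔG > 0, so the forward reaction is non-spontaneous (proceeds in reverse).

ΔG = 4.17 kJ/mol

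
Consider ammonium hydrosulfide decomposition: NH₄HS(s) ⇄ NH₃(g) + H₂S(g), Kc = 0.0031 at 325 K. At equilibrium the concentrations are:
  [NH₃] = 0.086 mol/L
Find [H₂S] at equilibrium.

(NH₄HS is a pure solid — omitted from Kc.)
At equilibrium, Kc = [NH₃]·[H₂S] = 0.0031.
(0.086)·([H₂S]) = 0.0031
[H₂S] = 0.0360 = 0.036 mol/L

[H₂S] = 0.036 mol/L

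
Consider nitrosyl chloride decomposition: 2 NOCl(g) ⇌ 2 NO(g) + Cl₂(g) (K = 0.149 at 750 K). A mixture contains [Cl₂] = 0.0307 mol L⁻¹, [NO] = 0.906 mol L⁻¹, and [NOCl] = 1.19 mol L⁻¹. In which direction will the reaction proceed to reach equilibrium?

to the right

Q = [NO]²·[Cl₂] / [NOCl]² = (0.906)²·(0.0307) / (1.19)² = 0.0178
Q = 0.0178 < K = 0.149, so the forward reaction proceeds.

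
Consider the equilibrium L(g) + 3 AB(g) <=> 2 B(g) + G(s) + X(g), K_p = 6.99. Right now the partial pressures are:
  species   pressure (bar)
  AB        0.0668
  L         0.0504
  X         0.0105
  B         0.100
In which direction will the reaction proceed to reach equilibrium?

(G is a pure solid — omitted from Q_p.)
Q_p = P(B)²·P(X) / (P(L)·P(AB)³) = (0.100)²·(0.0105) / ((0.0504)·(0.0668)³) = 6.99
Q_p = 6.99 = K_p, so the system is already at equilibrium.

at equilibrium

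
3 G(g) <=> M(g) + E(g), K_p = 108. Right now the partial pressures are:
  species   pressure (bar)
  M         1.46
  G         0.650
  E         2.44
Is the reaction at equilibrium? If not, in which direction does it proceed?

to the right

Q_p = P(M)·P(E) / P(G)³ = (1.46)·(2.44) / (0.650)³ = 13.0
Q_p = 13.0 < K_p = 108, so the forward reaction proceeds.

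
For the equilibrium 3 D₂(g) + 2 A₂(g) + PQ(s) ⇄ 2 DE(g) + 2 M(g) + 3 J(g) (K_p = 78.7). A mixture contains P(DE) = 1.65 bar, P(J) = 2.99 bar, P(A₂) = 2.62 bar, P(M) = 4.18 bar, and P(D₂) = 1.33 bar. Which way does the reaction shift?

at equilibrium

(PQ is a pure solid — omitted from Q_p.)
Q_p = P(DE)²·P(M)²·P(J)³ / (P(D₂)³·P(A₂)²) = (1.65)²·(4.18)²·(2.99)³ / ((1.33)³·(2.62)²) = 78.7
Q_p = 78.7 = K_p, so the system is already at equilibrium.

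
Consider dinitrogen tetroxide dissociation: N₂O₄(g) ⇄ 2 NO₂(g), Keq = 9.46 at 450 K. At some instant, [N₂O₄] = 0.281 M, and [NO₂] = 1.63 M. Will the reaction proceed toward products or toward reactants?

Q = [NO₂]² / [N₂O₄] = (1.63)² / (0.281) = 9.46
Q = 9.46 = Keq, so the system is already at equilibrium.

no net change (already at equilibrium)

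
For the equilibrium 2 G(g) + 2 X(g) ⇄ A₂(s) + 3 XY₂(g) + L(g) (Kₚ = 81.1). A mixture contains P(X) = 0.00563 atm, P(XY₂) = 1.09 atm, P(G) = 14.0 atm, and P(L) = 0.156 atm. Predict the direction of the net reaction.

to the right

(A₂ is a pure solid — omitted from Qₚ.)
Qₚ = P(XY₂)³·P(L) / (P(G)²·P(X)²) = (1.09)³·(0.156) / ((14.0)²·(0.00563)²) = 32.5
Qₚ = 32.5 < Kₚ = 81.1, so the forward reaction proceeds.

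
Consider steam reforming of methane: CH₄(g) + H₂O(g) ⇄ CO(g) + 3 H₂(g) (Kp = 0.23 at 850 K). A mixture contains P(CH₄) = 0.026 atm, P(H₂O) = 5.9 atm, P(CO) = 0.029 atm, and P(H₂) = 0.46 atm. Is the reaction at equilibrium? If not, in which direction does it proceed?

Qp = P(CO)·P(H₂)³ / (P(CH₄)·P(H₂O)) = (0.029)·(0.46)³ / ((0.026)·(5.9)) = 0.018
Qp = 0.018 < Kp = 0.23, so the forward reaction proceeds.

to the right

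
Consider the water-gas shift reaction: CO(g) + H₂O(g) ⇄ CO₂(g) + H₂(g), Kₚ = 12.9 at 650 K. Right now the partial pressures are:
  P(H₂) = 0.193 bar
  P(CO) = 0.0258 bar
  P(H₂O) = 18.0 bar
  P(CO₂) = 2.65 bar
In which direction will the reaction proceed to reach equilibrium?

Qₚ = P(CO₂)·P(H₂) / (P(CO)·P(H₂O)) = (2.65)·(0.193) / ((0.0258)·(18.0)) = 1.10
Qₚ = 1.10 < Kₚ = 12.9, so the forward reaction proceeds.

to the right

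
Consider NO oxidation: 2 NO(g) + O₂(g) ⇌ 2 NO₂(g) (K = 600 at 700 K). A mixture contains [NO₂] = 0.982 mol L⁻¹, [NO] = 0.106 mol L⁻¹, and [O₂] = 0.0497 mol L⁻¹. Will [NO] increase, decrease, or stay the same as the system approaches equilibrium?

increase

Q = [NO₂]² / ([NO]²·[O₂]) = (0.982)² / ((0.106)²·(0.0497)) = 1730
Q = 1730 > K = 600: net reverse reaction.
NO is a reactant, so it increases.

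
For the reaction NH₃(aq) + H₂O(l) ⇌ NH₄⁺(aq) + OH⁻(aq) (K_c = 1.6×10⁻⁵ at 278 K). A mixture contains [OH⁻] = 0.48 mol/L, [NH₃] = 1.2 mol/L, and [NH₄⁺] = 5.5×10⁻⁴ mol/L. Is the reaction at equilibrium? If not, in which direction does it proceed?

reverse (toward reactants)

(H₂O is a pure liquid — omitted from Q_c.)
Q_c = [NH₄⁺]·[OH⁻] / [NH₃] = (5.5×10⁻⁴)·(0.48) / (1.2) = 2.2×10⁻⁴
Q_c = 2.2×10⁻⁴ > K_c = 1.6×10⁻⁵, so the reverse reaction proceeds.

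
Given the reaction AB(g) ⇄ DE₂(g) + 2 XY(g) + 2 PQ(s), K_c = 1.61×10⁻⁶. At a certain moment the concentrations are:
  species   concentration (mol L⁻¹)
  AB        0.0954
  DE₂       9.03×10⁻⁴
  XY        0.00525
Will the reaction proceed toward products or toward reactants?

(PQ is a pure solid — omitted from Q_c.)
Q_c = [DE₂]·[XY]² / [AB] = (9.03×10⁻⁴)·(0.00525)² / (0.0954) = 2.61×10⁻⁷
Q_c = 2.61×10⁻⁷ < K_c = 1.61×10⁻⁶, so the forward reaction proceeds.

forward (toward products)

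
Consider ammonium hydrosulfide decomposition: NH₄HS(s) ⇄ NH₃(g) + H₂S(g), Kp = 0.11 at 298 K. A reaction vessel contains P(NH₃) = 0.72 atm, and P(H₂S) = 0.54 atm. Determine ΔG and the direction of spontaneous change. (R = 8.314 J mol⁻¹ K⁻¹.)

ΔG = 3.13 kJ/mol; the forward reaction is non-spontaneous

(NH₄HS is a pure solid — omitted from Qp.)
Qp = P(NH₃)·P(H₂S) = (0.72)·(0.54) = 0.389
ΔG = RT ln(Qp/Kp) = (8.314 J mol⁻¹ K⁻¹)(298 K) × ln(0.389/0.11)
   = (2.478 kJ/mol)(1.263) = 3.13 kJ/mol
ΔG > 0, so the forward reaction is non-spontaneous (proceeds in reverse).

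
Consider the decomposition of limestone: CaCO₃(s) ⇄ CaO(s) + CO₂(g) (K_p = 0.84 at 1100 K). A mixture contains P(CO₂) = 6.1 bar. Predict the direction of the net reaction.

(CaCO₃, CaO are pure solids — omitted from Q_p.)
Q_p = P(CO₂) = 6.1
Q_p = 6.1 > K_p = 0.84, so the reverse reaction proceeds.

in the reverse direction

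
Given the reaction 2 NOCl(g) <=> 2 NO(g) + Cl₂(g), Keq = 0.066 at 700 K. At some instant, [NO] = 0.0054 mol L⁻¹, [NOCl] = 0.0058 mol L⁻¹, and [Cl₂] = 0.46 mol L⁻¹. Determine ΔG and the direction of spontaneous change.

Q = [NO]²·[Cl₂] / [NOCl]² = (0.0054)²·(0.46) / (0.0058)² = 0.399
ΔG = RT ln(Q/Keq) = (8.314 J mol⁻¹ K⁻¹)(700 K) × ln(0.399/0.066)
   = (5.820 kJ/mol)(1.799) = 10.5 kJ/mol
ΔG > 0, so the forward reaction is non-spontaneous (proceeds in reverse).

ΔG = 10.5 kJ/mol; the forward reaction is non-spontaneous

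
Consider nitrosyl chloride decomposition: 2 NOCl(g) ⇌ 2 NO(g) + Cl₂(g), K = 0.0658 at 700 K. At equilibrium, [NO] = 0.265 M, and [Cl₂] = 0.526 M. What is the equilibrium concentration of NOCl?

At equilibrium, K = [NO]²·[Cl₂] / [NOCl]² = 0.0658.
(0.265)²·(0.526) / ([NOCl])² = 0.0658
[NOCl]² = 0.561 ⇒ [NOCl] = 0.749 M

[NOCl] = 0.749 M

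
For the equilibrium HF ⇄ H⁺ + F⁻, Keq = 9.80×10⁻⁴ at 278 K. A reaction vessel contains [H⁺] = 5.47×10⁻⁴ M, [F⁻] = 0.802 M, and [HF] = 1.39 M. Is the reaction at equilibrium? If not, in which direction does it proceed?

Q = [H⁺]·[F⁻] / [HF] = (5.47×10⁻⁴)·(0.802) / (1.39) = 3.16×10⁻⁴
Q = 3.16×10⁻⁴ < Keq = 9.80×10⁻⁴, so the forward reaction proceeds.

forward (toward products)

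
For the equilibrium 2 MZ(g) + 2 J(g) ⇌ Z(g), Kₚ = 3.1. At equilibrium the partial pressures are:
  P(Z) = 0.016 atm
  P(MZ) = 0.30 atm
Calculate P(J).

At equilibrium, Kₚ = P(Z) / (P(MZ)²·P(J)²) = 3.1.
(0.016) / ((0.30)²·(P(J))²) = 3.1
P(J)² = 0.0573 ⇒ P(J) = 0.24 atm

P(J) = 0.24 atm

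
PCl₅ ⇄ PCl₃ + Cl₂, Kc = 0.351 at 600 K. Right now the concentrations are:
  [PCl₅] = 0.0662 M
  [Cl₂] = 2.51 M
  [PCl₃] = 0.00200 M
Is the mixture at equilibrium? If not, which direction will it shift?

no; Q < K, reaction proceeds forward

Qc = [PCl₃]·[Cl₂] / [PCl₅] = (0.00200)·(2.51) / (0.0662) = 0.0758
Qc = 0.0758 < Kc = 0.351: net forward reaction.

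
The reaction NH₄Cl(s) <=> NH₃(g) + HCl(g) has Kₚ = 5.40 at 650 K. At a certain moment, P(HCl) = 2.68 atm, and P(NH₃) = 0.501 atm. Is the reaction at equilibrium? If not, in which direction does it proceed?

(NH₄Cl is a pure solid — omitted from Qₚ.)
Qₚ = P(NH₃)·P(HCl) = (0.501)·(2.68) = 1.34
Qₚ = 1.34 < Kₚ = 5.40, so the forward reaction proceeds.

in the forward direction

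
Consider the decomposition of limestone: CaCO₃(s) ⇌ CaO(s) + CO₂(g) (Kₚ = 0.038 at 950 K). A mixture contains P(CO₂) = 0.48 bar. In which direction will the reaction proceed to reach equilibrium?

to the left

(CaCO₃, CaO are pure solids — omitted from Qₚ.)
Qₚ = P(CO₂) = 0.48
Qₚ = 0.48 > Kₚ = 0.038, so the reverse reaction proceeds.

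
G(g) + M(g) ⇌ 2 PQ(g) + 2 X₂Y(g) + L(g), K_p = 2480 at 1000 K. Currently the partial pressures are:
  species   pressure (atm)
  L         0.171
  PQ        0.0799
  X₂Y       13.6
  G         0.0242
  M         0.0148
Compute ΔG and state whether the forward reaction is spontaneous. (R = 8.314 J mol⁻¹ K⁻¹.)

ΔG = -12.3 kJ/mol; the forward reaction is spontaneous

Q_p = P(PQ)²·P(X₂Y)²·P(L) / (P(G)·P(M)) = (0.0799)²·(13.6)²·(0.171) / ((0.0242)·(0.0148)) = 564
ΔG = RT ln(Q_p/K_p) = (8.314 J mol⁻¹ K⁻¹)(1000 K) × ln(564/2480)
   = (8.314 kJ/mol)(-1.481) = -12.3 kJ/mol
ΔG < 0, so the forward reaction is spontaneous (proceeds forward).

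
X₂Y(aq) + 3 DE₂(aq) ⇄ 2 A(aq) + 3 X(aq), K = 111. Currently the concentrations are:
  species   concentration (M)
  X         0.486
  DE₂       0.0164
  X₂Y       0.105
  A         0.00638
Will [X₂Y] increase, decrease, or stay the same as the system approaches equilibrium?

Q = [A]²·[X]³ / ([X₂Y]·[DE₂]³) = (0.00638)²·(0.486)³ / ((0.105)·(0.0164)³) = 10.1
Q = 10.1 < K = 111: net forward reaction.
X₂Y is a reactant, so it decreases.

decrease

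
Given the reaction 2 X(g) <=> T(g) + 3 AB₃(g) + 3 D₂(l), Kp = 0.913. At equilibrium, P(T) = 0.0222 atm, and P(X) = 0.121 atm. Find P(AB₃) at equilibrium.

(D₂ is a pure liquid — omitted from Kp.)
At equilibrium, Kp = P(T)·P(AB₃)³ / P(X)² = 0.913.
(0.0222)·(P(AB₃))³ / (0.121)² = 0.913
P(AB₃)³ = 0.602 ⇒ P(AB₃) = 0.844 atm

P(AB₃) = 0.844 atm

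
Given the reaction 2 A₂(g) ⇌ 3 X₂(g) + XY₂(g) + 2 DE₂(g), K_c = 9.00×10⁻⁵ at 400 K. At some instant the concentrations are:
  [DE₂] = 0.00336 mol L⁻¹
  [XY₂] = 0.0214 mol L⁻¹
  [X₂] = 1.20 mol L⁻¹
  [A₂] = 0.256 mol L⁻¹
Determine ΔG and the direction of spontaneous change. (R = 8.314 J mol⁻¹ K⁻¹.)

ΔG = -8.81 kJ/mol; the forward reaction is spontaneous

Q_c = [X₂]³·[XY₂]·[DE₂]² / [A₂]² = (1.20)³·(0.0214)·(0.00336)² / (0.256)² = 6.37×10⁻⁶
ΔG = RT ln(Q_c/K_c) = (8.314 J mol⁻¹ K⁻¹)(400 K) × ln(6.37×10⁻⁶/9.00×10⁻⁵)
   = (3.326 kJ/mol)(-2.648) = -8.81 kJ/mol
ΔG < 0, so the forward reaction is spontaneous (proceeds forward).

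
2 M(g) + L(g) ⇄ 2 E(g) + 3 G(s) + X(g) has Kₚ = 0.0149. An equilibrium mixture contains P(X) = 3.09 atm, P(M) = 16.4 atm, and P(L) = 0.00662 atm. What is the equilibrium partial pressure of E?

(G is a pure solid — omitted from Kₚ.)
At equilibrium, Kₚ = P(E)²·P(X) / (P(M)²·P(L)) = 0.0149.
(P(E))²·(3.09) / ((16.4)²·(0.00662)) = 0.0149
P(E)² = 0.00859 ⇒ P(E) = 0.0927 atm

P(E) = 0.0927 atm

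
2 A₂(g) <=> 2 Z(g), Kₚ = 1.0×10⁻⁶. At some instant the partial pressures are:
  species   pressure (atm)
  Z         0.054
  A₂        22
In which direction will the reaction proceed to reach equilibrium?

Qₚ = P(Z)² / P(A₂)² = (0.054)² / (22)² = 6.0×10⁻⁶
Qₚ = 6.0×10⁻⁶ > Kₚ = 1.0×10⁻⁶, so the reverse reaction proceeds.

toward reactants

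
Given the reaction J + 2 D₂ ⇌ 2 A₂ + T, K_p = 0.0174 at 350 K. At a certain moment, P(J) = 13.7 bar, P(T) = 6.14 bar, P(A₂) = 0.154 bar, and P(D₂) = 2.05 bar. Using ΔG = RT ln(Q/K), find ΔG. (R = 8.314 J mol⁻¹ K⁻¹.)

ΔG = -5.61 kJ/mol

Q_p = P(A₂)²·P(T) / (P(J)·P(D₂)²) = (0.154)²·(6.14) / ((13.7)·(2.05)²) = 0.00253
ΔG = RT ln(Q_p/K_p) = (8.314 J mol⁻¹ K⁻¹)(350 K) × ln(0.00253/0.0174)
   = (2.910 kJ/mol)(-1.928) = -5.61 kJ/mol
ΔG < 0, so the forward reaction is spontaneous (proceeds forward).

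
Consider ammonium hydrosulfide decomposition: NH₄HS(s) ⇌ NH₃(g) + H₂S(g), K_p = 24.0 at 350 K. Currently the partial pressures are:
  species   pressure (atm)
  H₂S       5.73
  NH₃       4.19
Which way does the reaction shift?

neither direction; the system is at equilibrium

(NH₄HS is a pure solid — omitted from Q_p.)
Q_p = P(NH₃)·P(H₂S) = (4.19)·(5.73) = 24.0
Q_p = 24.0 = K_p, so the system is already at equilibrium.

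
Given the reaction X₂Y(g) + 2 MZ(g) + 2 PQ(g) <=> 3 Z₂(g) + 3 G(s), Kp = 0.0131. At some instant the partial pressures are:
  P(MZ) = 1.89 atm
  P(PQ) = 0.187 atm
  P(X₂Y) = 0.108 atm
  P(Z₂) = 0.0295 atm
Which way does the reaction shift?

in the forward direction

(G is a pure solid — omitted from Qp.)
Qp = P(Z₂)³ / (P(X₂Y)·P(MZ)²·P(PQ)²) = (0.0295)³ / ((0.108)·(1.89)²·(0.187)²) = 0.00190
Qp = 0.00190 < Kp = 0.0131, so the forward reaction proceeds.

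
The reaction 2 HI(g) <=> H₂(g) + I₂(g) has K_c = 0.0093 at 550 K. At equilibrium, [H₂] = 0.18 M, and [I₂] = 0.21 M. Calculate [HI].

[HI] = 2.0 M

At equilibrium, K_c = [H₂]·[I₂] / [HI]² = 0.0093.
(0.18)·(0.21) / ([HI])² = 0.0093
[HI]² = 4.06 ⇒ [HI] = 2.0 M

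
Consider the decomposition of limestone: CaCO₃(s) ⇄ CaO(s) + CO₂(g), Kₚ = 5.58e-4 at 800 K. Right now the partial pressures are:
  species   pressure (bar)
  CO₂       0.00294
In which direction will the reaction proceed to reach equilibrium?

to the left

(CaCO₃, CaO are pure solids — omitted from Qₚ.)
Qₚ = P(CO₂) = 0.00294
Qₚ = 0.00294 > Kₚ = 5.58e-4, so the reverse reaction proceeds.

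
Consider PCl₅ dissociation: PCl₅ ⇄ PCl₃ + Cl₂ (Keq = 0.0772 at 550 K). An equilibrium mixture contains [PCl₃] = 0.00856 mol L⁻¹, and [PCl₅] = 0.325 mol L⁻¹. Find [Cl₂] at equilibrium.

At equilibrium, Keq = [PCl₃]·[Cl₂] / [PCl₅] = 0.0772.
(0.00856)·([Cl₂]) / (0.325) = 0.0772
[Cl₂] = 2.93 mol L⁻¹

[Cl₂] = 2.93 mol L⁻¹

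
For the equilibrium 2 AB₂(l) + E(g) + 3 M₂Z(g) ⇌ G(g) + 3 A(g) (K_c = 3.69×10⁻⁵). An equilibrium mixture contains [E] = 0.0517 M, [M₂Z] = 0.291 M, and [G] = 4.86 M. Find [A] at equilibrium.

(AB₂ is a pure liquid — omitted from K_c.)
At equilibrium, K_c = [G]·[A]³ / ([E]·[M₂Z]³) = 3.69×10⁻⁵.
(4.86)·([A])³ / ((0.0517)·(0.291)³) = 3.69×10⁻⁵
[A]³ = 9.67×10⁻⁹ ⇒ [A] = 0.00213 M

[A] = 0.00213 M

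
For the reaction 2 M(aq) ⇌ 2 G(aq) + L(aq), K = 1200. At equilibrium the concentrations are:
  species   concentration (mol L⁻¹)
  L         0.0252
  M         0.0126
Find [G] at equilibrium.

[G] = 2.75 mol L⁻¹

At equilibrium, K = [G]²·[L] / [M]² = 1200.
([G])²·(0.0252) / (0.0126)² = 1200
[G]² = 7.56 ⇒ [G] = 2.75 mol L⁻¹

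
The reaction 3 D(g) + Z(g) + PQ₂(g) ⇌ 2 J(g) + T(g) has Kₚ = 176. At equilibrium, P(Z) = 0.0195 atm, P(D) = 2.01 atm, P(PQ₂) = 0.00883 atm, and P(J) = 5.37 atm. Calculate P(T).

P(T) = 0.00853 atm

At equilibrium, Kₚ = P(J)²·P(T) / (P(D)³·P(Z)·P(PQ₂)) = 176.
(5.37)²·(P(T)) / ((2.01)³·(0.0195)·(0.00883)) = 176
P(T) = 0.00853 atm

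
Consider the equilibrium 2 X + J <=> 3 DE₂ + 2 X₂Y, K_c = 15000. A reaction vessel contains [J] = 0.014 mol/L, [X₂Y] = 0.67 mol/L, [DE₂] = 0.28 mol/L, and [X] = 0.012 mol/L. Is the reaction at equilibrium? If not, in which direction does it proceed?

Q_c = [DE₂]³·[X₂Y]² / ([X]²·[J]) = (0.28)³·(0.67)² / ((0.012)²·(0.014)) = 4900
Q_c = 4900 < K_c = 15000, so the forward reaction proceeds.

in the forward direction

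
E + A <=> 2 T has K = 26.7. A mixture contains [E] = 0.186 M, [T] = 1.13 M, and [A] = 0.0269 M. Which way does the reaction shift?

Q = [T]² / ([E]·[A]) = (1.13)² / ((0.186)·(0.0269)) = 255
Q = 255 > K = 26.7, so the reverse reaction proceeds.

toward reactants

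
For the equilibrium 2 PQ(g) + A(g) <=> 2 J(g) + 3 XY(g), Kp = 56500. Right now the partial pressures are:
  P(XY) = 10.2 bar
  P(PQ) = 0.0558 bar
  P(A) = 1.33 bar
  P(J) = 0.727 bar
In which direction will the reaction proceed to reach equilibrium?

Qp = P(J)²·P(XY)³ / (P(PQ)²·P(A)) = (0.727)²·(10.2)³ / ((0.0558)²·(1.33)) = 1.35e5
Qp = 1.35e5 > Kp = 56500, so the reverse reaction proceeds.

reverse (toward reactants)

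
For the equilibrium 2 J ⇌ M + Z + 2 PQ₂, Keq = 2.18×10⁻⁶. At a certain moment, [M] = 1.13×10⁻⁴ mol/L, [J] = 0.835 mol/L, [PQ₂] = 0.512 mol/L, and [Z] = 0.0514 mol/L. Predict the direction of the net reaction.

at equilibrium

Q = [M]·[Z]·[PQ₂]² / [J]² = (1.13×10⁻⁴)·(0.0514)·(0.512)² / (0.835)² = 2.18×10⁻⁶
Q = 2.18×10⁻⁶ = Keq, so the system is already at equilibrium.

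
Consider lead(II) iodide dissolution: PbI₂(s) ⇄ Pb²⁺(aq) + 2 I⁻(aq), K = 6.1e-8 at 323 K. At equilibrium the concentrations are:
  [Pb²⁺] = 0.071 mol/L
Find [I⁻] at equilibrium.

(PbI₂ is a pure solid — omitted from K.)
At equilibrium, K = [Pb²⁺]·[I⁻]² = 6.1e-8.
(0.071)·([I⁻])² = 6.1e-8
[I⁻]² = 8.59e-7 ⇒ [I⁻] = 9.3e-4 mol/L

[I⁻] = 9.3e-4 mol/L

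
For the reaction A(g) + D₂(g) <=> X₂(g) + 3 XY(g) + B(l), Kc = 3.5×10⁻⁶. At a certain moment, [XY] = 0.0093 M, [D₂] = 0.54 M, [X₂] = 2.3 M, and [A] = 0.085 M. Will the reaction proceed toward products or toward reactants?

toward reactants

(B is a pure liquid — omitted from Qc.)
Qc = [X₂]·[XY]³ / ([A]·[D₂]) = (2.3)·(0.0093)³ / ((0.085)·(0.54)) = 4.0×10⁻⁵
Qc = 4.0×10⁻⁵ > Kc = 3.5×10⁻⁶, so the reverse reaction proceeds.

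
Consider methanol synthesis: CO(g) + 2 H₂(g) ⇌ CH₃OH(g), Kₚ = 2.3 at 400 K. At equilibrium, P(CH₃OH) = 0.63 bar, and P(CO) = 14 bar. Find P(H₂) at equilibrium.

At equilibrium, Kₚ = P(CH₃OH) / (P(CO)·P(H₂)²) = 2.3.
(0.63) / ((14)·(P(H₂))²) = 2.3
P(H₂)² = 0.0196 ⇒ P(H₂) = 0.14 bar

P(H₂) = 0.14 bar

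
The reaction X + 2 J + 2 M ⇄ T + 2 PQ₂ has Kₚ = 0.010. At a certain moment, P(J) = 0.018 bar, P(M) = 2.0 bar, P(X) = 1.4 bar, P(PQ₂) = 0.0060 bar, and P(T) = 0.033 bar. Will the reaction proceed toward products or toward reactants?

forward (toward products)

Qₚ = P(T)·P(PQ₂)² / (P(X)·P(J)²·P(M)²) = (0.033)·(0.0060)² / ((1.4)·(0.018)²·(2.0)²) = 6.5×10⁻⁴
Qₚ = 6.5×10⁻⁴ < Kₚ = 0.010, so the forward reaction proceeds.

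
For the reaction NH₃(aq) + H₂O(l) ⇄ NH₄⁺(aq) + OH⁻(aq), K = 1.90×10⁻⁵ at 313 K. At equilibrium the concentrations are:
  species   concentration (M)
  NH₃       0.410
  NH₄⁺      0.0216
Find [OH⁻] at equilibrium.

(H₂O is a pure liquid — omitted from K.)
At equilibrium, K = [NH₄⁺]·[OH⁻] / [NH₃] = 1.90×10⁻⁵.
(0.0216)·([OH⁻]) / (0.410) = 1.90×10⁻⁵
[OH⁻] = 3.61×10⁻⁴ M

[OH⁻] = 3.61×10⁻⁴ M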